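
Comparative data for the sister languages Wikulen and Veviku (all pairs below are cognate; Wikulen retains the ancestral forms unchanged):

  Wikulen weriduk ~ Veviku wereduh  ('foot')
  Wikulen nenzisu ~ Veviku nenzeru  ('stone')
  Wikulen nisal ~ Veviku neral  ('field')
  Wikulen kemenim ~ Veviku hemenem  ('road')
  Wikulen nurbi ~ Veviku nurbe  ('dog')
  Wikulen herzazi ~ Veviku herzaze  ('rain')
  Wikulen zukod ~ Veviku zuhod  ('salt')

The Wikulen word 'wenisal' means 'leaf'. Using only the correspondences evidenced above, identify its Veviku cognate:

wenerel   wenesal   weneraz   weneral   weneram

weneral

weriduk ~ wereduh, nenzisu ~ nenzeru — Wikulen i corresponds to Veviku e after a consonant, before a consonant other than r, m, n, p, b, f, v.
nisal ~ neral — Wikulen s corresponds to Veviku r between vowels (before a back vowel).
Applying these to Wikulen 'wenisal':
  wenisal → wenesal   (i→e after a consonant, before a consonant other than r, m, n, p, b, f, v)
  wenesal → weneral   (s→r between vowels (before a back vowel))
So the Veviku cognate is 'weneral'.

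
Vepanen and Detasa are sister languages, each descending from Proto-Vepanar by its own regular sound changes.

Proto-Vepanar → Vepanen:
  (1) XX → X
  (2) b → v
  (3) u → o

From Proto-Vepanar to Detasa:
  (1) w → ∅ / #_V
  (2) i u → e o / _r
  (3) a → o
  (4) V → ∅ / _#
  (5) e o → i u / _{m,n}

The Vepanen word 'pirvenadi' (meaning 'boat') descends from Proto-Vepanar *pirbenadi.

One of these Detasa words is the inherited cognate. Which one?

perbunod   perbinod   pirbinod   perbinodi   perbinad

perbinod

Detasa: start from *pirbenadi.
  rule 1: no change — pirbenadi
  rule 2 (pre-rhotic lowering): pirbenadi → perbenadi
  rule 3 (vowel merger): perbenadi → perbenodi
  rule 4 (apocope): perbenodi → perbenod
  rule 5 (pre-nasal raising): perbenod → perbinod
  ⇒ Detasa perbinod
Among the options, 'perbinod' alone shows every Detasa change applied in order.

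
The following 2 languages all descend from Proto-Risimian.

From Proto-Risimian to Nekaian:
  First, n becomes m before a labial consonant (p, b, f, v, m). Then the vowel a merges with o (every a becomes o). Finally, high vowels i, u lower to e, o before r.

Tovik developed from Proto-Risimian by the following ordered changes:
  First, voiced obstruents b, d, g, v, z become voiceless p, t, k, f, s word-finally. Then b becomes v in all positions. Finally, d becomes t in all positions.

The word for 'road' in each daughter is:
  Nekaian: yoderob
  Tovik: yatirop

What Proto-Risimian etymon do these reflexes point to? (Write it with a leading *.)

*yadirob

Position 2: Nekaian has o, Tovik has a. Tovik preserves a here (none of its changes turn any other segment into a), so the proto-segment is *a.
Position 3: Nekaian has d, Tovik has t. Nekaian preserves d here (none of its changes turn any other segment into d), so the proto-segment is *d.
Position 7: Nekaian has b, Tovik has p. Nekaian preserves b here (none of its changes turn any other segment into b), so the proto-segment is *b.
This points to *yadirob. Verify forward in each daughter:
Nekaian: start from *yadirob.
  rule 1: no change — yadirob
  rule 2 (vowel merger): yadirob → yodirob
  rule 3 (pre-rhotic lowering): yodirob → yoderob
  ⇒ Nekaian yoderob
Tovik: *yadirob
  yadirob → yadirop   [final devoicing]
  yadirop (rule 2 does not apply)
  yadirop → yatirop   [unconditioned shift]
  giving Tovik yatirop.
Only *yadirob yields all of Nekaian yoderob, Tovik yatirop.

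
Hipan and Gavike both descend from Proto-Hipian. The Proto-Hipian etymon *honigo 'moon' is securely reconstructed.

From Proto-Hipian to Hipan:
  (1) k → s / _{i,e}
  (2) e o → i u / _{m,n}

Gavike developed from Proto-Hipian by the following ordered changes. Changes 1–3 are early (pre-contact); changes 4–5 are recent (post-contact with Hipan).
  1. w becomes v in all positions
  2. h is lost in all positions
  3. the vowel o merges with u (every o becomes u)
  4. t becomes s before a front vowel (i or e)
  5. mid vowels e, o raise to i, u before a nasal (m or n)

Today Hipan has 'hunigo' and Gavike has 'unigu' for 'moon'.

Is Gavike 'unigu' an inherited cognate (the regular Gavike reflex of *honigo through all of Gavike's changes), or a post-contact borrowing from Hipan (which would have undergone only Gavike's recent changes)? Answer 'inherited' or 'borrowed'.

inherited

If inherited, *honigo would pass through all of Gavike's changes:
Gavike: start from *honigo.
  rule 1: no change — honigo
  rule 2 (h-loss): honigo → onigo
  rule 3 (vowel merger): onigo → unigu
  rule 4: no change — unigu
  rule 5: no change — unigu
  ⇒ Gavike unigu
If borrowed from Hipan 'hunigo' after the early changes, it would undergo only the recent ones:
  rule 4 (palatalisation): no change (hunigo)
  rule 5 (pre-nasal raising): no change (hunigo)
  ⇒ as a loan: hunigo
Gavike 'unigu' matches the inherited outcome exactly, so it is an inherited cognate, not a loan.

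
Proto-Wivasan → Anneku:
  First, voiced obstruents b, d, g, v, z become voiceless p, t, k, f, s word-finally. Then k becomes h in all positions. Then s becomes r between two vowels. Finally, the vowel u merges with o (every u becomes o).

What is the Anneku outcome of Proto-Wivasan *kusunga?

horonga

Anneku: *kusunga
  kusunga (rule 1 does not apply)
  kusunga → husunga   [unconditioned shift]
  husunga → hurunga   [rhotacism]
  hurunga → horonga   [vowel merger]
  giving Anneku horonga.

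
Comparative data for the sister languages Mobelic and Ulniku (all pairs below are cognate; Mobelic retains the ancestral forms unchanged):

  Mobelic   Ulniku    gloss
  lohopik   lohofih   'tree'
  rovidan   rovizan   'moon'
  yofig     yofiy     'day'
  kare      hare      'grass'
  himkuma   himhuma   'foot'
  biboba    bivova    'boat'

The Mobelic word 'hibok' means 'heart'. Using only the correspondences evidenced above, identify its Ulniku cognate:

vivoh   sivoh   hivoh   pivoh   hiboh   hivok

hivoh

biboba ~ bivova — Mobelic b corresponds to Ulniku v between vowels (before a back vowel).
lohopik ~ lohofih — Mobelic k corresponds to Ulniku h word-finally.
Applying these to Mobelic 'hibok':
  hibok → hivok   (b→v between vowels (before a back vowel))
  hivok → hivoh   (k→h word-finally)
So the Ulniku cognate is 'hivoh'.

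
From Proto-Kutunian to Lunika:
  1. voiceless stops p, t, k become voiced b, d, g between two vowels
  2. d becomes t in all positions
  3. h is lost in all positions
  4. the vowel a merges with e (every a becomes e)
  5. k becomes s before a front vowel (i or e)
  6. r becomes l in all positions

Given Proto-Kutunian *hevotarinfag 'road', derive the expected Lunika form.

evotelinfeg

Lunika: *hevotarinfag > hevodarinfag > hevotarinfag > evotarinfag > evoterinfeg > evotelinfeg  (by intervocalic voicing, unconditioned shift, h-loss, vowel merger, unconditioned shift)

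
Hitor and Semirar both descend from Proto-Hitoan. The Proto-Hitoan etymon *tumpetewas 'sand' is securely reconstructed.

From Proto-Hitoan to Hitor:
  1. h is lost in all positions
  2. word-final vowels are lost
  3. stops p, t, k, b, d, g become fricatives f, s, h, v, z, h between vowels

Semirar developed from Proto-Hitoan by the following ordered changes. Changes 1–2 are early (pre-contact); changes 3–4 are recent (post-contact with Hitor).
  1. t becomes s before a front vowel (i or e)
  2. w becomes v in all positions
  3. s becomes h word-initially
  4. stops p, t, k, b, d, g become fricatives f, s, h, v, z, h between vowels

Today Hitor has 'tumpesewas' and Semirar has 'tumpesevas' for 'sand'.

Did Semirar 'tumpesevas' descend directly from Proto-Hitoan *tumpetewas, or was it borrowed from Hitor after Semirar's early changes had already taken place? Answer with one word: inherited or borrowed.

inherited

If inherited, *tumpetewas would pass through all of Semirar's changes:
Semirar: *tumpetewas > tumpesewas > tumpesevas  (by palatalisation, unconditioned shift)
If borrowed from Hitor 'tumpesewas' after the early changes, it would undergo only the recent ones:
  rule 3 (debuccalisation): no change (tumpesewas)
  rule 4 (intervocalic lenition): no change (tumpesewas)
  ⇒ as a loan: tumpesewas
Semirar 'tumpesevas' matches the inherited outcome exactly, so it is an inherited cognate, not a loan.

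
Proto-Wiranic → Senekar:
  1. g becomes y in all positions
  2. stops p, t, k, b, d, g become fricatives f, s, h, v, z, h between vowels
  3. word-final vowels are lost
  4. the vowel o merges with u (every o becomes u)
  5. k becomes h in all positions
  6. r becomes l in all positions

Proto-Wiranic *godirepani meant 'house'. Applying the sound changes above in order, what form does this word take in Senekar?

yuzilefan

Senekar: start from *godirepani.
  rule 1 (unconditioned shift): godirepani → yodirepani
  rule 2 (intervocalic lenition): yodirepani → yozirefani
  rule 3 (apocope): yozirefani → yozirefan
  rule 4 (vowel merger): yozirefan → yuzirefan
  rule 5: no change — yuzirefan
  rule 6 (unconditioned shift): yuzirefan → yuzilefan
  ⇒ Senekar yuzilefan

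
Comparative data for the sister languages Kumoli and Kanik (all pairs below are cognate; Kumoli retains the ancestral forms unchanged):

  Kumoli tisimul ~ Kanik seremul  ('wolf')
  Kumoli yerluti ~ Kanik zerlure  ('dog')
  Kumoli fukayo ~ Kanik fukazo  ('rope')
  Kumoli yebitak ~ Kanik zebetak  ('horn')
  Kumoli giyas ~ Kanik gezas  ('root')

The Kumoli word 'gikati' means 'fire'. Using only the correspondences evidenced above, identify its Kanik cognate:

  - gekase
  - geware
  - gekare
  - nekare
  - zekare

gekare

tisimul ~ seremul, yebitak ~ zebetak — Kumoli i corresponds to Kanik e after a consonant, before a consonant other than r, m, n, p, b, f, v.
yerluti ~ zerlure — Kumoli t corresponds to Kanik r between vowels (before a front vowel).
yerluti ~ zerlure — Kumoli i corresponds to Kanik e word-finally.
Applying these to Kumoli 'gikati':
  gikati → gekati   (i→e after a consonant, before a consonant other than r, m, n, p, b, f, v)
  gekati → gekari   (t→r between vowels (before a front vowel))
  gekari → gekare   (i→e word-finally)
So the Kanik cognate is 'gekare'.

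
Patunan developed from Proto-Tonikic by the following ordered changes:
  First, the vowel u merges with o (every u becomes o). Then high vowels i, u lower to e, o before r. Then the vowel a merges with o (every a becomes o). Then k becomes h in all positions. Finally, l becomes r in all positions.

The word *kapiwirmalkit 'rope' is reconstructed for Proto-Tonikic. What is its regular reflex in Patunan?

Patunan: start from *kapiwirmalkit.
  rule 1: no change — kapiwirmalkit
  rule 2 (pre-rhotic lowering): kapiwirmalkit → kapiwermalkit
  rule 3 (vowel merger): kapiwermalkit → kopiwermolkit
  rule 4 (unconditioned shift): kopiwermolkit → hopiwermolhit
  rule 5 (unconditioned shift): hopiwermolhit → hopiwermorhit
  ⇒ Patunan hopiwermorhit

hopiwermorhit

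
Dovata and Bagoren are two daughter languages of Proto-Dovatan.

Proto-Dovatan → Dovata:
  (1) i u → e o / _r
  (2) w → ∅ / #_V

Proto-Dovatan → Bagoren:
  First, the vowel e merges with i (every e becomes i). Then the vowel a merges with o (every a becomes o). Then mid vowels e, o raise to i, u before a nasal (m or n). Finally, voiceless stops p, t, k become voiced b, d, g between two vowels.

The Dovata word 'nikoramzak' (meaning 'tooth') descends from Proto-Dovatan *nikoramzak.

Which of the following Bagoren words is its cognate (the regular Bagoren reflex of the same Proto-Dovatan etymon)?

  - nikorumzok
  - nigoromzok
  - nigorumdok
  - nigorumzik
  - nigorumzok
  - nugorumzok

Bagoren: start from *nikoramzak.
  rule 1: no change — nikoramzak
  rule 2 (vowel merger): nikoramzak → nikoromzok
  rule 3 (pre-nasal raising): nikoromzok → nikorumzok
  rule 4 (intervocalic voicing): nikorumzok → nigorumzok
  ⇒ Bagoren nigorumzok

nigorumzok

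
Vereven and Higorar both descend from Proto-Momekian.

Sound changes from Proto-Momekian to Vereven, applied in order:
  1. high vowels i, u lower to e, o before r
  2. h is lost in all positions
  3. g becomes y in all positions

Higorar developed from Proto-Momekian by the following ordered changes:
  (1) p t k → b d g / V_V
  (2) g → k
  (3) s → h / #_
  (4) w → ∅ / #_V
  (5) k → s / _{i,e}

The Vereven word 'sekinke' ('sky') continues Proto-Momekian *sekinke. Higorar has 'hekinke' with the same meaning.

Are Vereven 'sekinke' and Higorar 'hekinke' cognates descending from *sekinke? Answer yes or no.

Derive the expected Higorar reflex of *sekinke:
Higorar: *sekinke
  sekinke → seginke   [intervocalic voicing]
  seginke → sekinke   [unconditioned shift]
  sekinke → hekinke   [debuccalisation]
  hekinke (rule 4 does not apply)
  hekinke → hesinse   [palatalisation]
  giving Higorar hesinse.
The regular Higorar reflex would be 'hesinse', but the attested form is 'hekinke'. The correspondence is irregular, so they are not cognates (the Higorar form has a different source).

no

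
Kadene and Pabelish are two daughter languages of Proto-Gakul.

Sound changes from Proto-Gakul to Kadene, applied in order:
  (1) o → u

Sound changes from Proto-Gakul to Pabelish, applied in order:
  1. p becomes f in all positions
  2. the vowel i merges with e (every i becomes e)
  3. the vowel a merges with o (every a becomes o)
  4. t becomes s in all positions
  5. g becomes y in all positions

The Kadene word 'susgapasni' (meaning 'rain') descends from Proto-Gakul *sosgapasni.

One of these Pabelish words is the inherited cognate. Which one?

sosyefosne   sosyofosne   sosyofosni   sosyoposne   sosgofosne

sosyofosne

Pabelish: start from *sosgapasni.
  rule 1 (unconditioned shift): sosgapasni → sosgafasni
  rule 2 (vowel merger): sosgafasni → sosgafasne
  rule 3 (vowel merger): sosgafasne → sosgofosne
  rule 4: no change — sosgofosne
  rule 5 (unconditioned shift): sosgofosne → sosyofosne
  ⇒ Pabelish sosyofosne
The other candidates each miss or misapply at least one Pabelish change.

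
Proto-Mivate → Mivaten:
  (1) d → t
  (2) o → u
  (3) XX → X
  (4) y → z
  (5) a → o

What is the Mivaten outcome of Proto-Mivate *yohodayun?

Mivaten: *yohodayun
  yohodayun → yohotayun   [unconditioned shift]
  yohotayun → yuhutayun   [vowel merger]
  yuhutayun (rule 3 does not apply)
  yuhutayun → zuhutazun   [unconditioned shift]
  zuhutazun → zuhutozun   [vowel merger]
  giving Mivaten zuhutozun.

zuhutozun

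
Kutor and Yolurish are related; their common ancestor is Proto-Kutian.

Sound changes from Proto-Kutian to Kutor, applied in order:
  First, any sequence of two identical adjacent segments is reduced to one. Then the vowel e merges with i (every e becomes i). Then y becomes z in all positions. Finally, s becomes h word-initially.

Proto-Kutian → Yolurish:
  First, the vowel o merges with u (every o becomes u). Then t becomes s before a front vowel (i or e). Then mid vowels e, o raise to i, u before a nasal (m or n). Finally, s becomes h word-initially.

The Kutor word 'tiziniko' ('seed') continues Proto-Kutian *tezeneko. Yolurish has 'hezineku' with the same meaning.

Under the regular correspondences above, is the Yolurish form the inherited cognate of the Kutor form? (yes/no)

yes

Derive the expected Yolurish reflex of *tezeneko:
Yolurish: *tezeneko
  tezeneko → tezeneku   [vowel merger]
  tezeneku → sezeneku   [palatalisation]
  sezeneku → sezineku   [pre-nasal raising]
  sezineku → hezineku   [debuccalisation]
  giving Yolurish hezineku.
Yolurish 'hezineku' matches the regular reflex exactly, so the pair is cognate.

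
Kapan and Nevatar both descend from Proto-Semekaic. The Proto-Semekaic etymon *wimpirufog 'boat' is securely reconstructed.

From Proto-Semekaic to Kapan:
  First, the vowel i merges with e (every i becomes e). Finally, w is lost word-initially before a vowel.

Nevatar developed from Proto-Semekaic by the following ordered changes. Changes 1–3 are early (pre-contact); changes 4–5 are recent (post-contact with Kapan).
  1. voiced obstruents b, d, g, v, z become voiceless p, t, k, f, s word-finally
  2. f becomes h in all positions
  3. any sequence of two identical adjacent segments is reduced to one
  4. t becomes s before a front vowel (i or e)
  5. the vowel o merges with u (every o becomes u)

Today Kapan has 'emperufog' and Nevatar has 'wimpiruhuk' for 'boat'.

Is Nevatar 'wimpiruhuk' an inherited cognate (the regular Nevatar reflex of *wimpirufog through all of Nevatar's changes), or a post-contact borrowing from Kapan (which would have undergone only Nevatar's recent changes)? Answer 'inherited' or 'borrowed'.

If inherited, *wimpirufog would pass through all of Nevatar's changes:
Nevatar: start from *wimpirufog.
  rule 1 (final devoicing): wimpirufog → wimpirufok
  rule 2 (unconditioned shift): wimpirufok → wimpiruhok
  rule 3: no change — wimpiruhok
  rule 4: no change — wimpiruhok
  rule 5 (vowel merger): wimpiruhok → wimpiruhuk
  ⇒ Nevatar wimpiruhuk
If borrowed from Kapan 'emperufog' after the early changes, it would undergo only the recent ones:
  rule 4 (palatalisation): no change (emperufog)
  rule 5 (vowel merger): emperufog → emperufug
  ⇒ as a loan: emperufug
Nevatar 'wimpiruhuk' matches the inherited outcome exactly, so it is an inherited cognate, not a loan.

inherited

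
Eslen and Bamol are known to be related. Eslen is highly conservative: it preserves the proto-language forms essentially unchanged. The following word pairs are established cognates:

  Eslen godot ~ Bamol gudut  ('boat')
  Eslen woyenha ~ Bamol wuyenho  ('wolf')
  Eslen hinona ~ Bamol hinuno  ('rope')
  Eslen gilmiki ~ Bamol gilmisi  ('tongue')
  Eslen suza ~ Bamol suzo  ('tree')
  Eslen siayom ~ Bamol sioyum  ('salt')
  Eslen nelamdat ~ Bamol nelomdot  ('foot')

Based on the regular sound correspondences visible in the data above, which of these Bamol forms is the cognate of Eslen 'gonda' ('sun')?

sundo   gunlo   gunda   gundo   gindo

gundo

hinona ~ hinuno — Eslen o corresponds to Bamol u after a consonant, before a nasal.
woyenha ~ wuyenho, hinona ~ hinuno — Eslen a corresponds to Bamol o word-finally.
Applying these to Eslen 'gonda':
  gonda → gunda   (o→u after a consonant, before a nasal)
  gunda → gundo   (a→o word-finally)
So the Bamol cognate is 'gundo'.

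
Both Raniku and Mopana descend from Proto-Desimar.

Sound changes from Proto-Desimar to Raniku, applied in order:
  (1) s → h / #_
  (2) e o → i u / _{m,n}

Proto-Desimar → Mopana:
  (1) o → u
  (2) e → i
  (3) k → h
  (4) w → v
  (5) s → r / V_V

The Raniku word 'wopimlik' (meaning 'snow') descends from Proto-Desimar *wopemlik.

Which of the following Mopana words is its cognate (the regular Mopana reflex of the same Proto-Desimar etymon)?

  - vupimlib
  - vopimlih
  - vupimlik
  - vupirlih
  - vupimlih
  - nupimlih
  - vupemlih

vupimlih

Mopana: *wopemlik > wupemlik > wupimlik > wupimlih > vupimlih  (by vowel merger, vowel merger, unconditioned shift, unconditioned shift)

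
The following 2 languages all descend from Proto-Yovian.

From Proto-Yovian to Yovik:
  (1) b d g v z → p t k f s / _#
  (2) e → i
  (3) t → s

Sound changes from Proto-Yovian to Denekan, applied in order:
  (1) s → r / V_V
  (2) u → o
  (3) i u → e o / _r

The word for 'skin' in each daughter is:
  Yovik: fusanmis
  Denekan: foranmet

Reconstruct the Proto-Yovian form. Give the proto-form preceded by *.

*fusanmet

Position 8: Yovik has s, Denekan has t. Denekan preserves t here (none of its changes turn any other segment into t), so the proto-segment is *t.
Position 2: Yovik has u, Denekan has o. Yovik preserves u here (none of its changes turn any other segment into u), so the proto-segment is *u.
Position 3: Yovik has s, Denekan has r. Taking the neighbouring segments as reconstructed: Yovik s could go back to *t or *s; Denekan r could go back to *s or *r — the one source consistent with every daughter is *s.
This points to *fusanmet. Verify forward in each daughter:
Yovik: start from *fusanmet.
  rule 1: no change — fusanmet
  rule 2 (vowel merger): fusanmet → fusanmit
  rule 3 (unconditioned shift): fusanmit → fusanmis
  ⇒ Yovik fusanmis
Denekan: start from *fusanmet.
  rule 1 (rhotacism): fusanmet → furanmet
  rule 2 (vowel merger): furanmet → foranmet
  rule 3: no change — foranmet
  ⇒ Denekan foranmet
Only *fusanmet yields all of Yovik fusanmis, Denekan foranmet.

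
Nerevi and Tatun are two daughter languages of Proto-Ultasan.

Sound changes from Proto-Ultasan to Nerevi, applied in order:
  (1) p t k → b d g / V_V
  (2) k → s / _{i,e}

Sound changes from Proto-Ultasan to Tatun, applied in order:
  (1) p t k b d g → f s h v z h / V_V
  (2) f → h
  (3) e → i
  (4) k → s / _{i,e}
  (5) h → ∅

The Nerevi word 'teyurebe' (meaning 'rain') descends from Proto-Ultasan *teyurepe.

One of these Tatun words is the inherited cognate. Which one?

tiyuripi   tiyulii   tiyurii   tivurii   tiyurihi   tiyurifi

tiyurii

Tatun: *teyurepe > teyurefe > teyurehe > tiyurihi > tiyurii  (by intervocalic lenition, unconditioned shift, vowel merger, h-loss)
Only 'tiyurii' matches the regular Tatun development of *teyurepe.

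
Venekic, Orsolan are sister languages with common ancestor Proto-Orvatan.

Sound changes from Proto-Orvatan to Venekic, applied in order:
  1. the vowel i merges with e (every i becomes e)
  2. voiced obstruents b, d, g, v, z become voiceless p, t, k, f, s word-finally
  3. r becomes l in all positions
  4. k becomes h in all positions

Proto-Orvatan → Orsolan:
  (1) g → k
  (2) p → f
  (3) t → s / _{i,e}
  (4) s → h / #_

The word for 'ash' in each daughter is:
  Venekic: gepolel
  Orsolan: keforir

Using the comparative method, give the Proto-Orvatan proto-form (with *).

Position 6: Venekic has e, Orsolan has i. Orsolan preserves i here (none of its changes turn any other segment into i), so the proto-segment is *i.
Position 1: Venekic has g, Orsolan has k. Venekic preserves g here (none of its changes turn any other segment into g), so the proto-segment is *g.
This points to *geporir. Verify forward in each daughter:
Venekic: start from *geporir.
  rule 1 (vowel merger): geporir → geporer
  rule 2: no change — geporer
  rule 3 (unconditioned shift): geporer → gepolel
  rule 4: no change — gepolel
  ⇒ Venekic gepolel
Orsolan: *geporir > keporir > keforir  (by unconditioned shift, unconditioned shift)
Only *geporir yields all of Venekic gepolel, Orsolan keforir.

*geporir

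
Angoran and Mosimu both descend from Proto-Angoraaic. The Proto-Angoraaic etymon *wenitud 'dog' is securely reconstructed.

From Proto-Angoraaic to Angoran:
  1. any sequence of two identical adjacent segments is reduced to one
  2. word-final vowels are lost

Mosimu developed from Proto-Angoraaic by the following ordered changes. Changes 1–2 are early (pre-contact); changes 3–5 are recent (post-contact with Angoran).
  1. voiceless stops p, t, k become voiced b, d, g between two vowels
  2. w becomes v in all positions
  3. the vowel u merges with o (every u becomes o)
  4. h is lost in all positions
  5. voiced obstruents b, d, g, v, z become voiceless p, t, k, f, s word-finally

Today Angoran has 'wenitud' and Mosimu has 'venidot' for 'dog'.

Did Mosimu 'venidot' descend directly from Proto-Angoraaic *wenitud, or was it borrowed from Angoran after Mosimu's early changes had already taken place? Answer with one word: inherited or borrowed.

If inherited, *wenitud would pass through all of Mosimu's changes:
Mosimu: *wenitud > wenidud > venidud > venidod > venidot  (by intervocalic voicing, unconditioned shift, vowel merger, final devoicing)
If borrowed from Angoran 'wenitud' after the early changes, it would undergo only the recent ones:
  rule 3 (vowel merger): wenitud → wenitod
  rule 4 (h-loss): no change (wenitod)
  rule 5 (final devoicing): wenitod → wenitot
  ⇒ as a loan: wenitot
Mosimu 'venidot' matches the inherited outcome exactly, so it is an inherited cognate, not a loan.

inherited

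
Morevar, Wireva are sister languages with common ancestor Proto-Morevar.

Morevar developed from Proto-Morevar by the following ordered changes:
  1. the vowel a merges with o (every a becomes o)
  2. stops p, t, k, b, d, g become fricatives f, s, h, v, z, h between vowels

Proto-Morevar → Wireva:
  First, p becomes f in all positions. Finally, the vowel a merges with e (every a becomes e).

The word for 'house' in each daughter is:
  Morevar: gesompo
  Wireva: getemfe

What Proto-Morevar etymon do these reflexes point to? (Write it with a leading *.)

Position 4: Morevar has o, Wireva has e. Taking the neighbouring segments as reconstructed: Morevar o could go back to *a or *o; Wireva e could go back to *a or *e — the one source consistent with every daughter is *a.
Position 6: Morevar has p, Wireva has f. Morevar preserves p here (none of its changes turn any other segment into p), so the proto-segment is *p.
This points to *getampa. Verify forward in each daughter:
Morevar: *getampa > getompo > gesompo  (by vowel merger, intervocalic lenition)
Wireva: start from *getampa.
  rule 1 (unconditioned shift): getampa → getamfa
  rule 2 (vowel merger): getamfa → getemfe
  ⇒ Wireva getemfe
*getampa is the unique common source.

*getampa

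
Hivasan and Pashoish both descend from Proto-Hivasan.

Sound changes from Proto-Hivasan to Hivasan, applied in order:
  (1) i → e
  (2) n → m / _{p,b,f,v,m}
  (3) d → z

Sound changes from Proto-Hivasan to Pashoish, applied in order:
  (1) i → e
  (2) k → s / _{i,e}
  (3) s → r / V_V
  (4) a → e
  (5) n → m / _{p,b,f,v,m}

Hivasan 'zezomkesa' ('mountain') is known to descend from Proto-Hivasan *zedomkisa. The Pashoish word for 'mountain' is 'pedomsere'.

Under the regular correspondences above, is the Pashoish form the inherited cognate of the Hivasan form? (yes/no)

no

Derive the expected Pashoish reflex of *zedomkisa:
Pashoish: *zedomkisa > zedomkesa > zedomsesa > zedomsera > zedomsere  (by vowel merger, palatalisation, rhotacism, vowel merger)
The regular Pashoish reflex would be 'zedomsere', but the attested form is 'pedomsere'. The correspondence is irregular, so they are not cognates (the Pashoish form has a different source).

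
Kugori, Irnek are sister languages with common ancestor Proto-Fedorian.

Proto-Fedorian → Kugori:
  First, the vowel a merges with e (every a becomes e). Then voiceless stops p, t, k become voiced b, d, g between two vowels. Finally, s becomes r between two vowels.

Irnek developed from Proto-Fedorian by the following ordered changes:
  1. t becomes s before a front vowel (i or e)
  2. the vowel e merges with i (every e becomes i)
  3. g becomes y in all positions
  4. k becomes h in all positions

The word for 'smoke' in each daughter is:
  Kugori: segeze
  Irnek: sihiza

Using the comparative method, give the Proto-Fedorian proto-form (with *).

*sekeza

Position 2: Kugori has e, Irnek has i. Taking the neighbouring segments as reconstructed: Kugori e could go back to *a or *e; Irnek i could go back to *e or *i — the one source consistent with every daughter is *e.
Position 3: Kugori has g, Irnek has h. Taking the neighbouring segments as reconstructed: Kugori g could go back to *k or *g; Irnek h could go back to *k or *h — the one source consistent with every daughter is *k.
This points to *sekeza. Verify forward in each daughter:
Kugori: *sekeza
  sekeza → sekeze   [vowel merger]
  sekeze → segeze   [intervocalic voicing]
  segeze (rule 3 does not apply)
  giving Kugori segeze.
Irnek: start from *sekeza.
  rule 1: no change — sekeza
  rule 2 (vowel merger): sekeza → sikiza
  rule 3: no change — sikiza
  rule 4 (unconditioned shift): sikiza → sihiza
  ⇒ Irnek sihiza
No other proto-form is consistent with every reflex, so the reconstruction is *sekeza.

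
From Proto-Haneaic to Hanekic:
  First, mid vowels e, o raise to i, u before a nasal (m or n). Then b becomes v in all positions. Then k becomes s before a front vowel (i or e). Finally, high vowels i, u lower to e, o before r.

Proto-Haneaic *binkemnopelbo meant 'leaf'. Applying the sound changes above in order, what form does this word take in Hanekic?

Hanekic: start from *binkemnopelbo.
  rule 1 (pre-nasal raising): binkemnopelbo → binkimnopelbo
  rule 2 (unconditioned shift): binkimnopelbo → vinkimnopelvo
  rule 3 (palatalisation): vinkimnopelvo → vinsimnopelvo
  rule 4: no change — vinsimnopelvo
  ⇒ Hanekic vinsimnopelvo

vinsimnopelvo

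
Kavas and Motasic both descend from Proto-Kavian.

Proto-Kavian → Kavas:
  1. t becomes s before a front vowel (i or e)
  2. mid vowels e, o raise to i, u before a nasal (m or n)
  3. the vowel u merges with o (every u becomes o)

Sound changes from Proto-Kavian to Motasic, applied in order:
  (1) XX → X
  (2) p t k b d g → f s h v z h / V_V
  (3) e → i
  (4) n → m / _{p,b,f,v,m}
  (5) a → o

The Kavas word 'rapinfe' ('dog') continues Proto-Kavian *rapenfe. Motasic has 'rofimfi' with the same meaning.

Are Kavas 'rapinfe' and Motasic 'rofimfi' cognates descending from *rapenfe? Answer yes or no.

yes

Derive the expected Motasic reflex of *rapenfe:
Motasic: *rapenfe > rafenfe > rafinfi > rafimfi > rofimfi  (by intervocalic lenition, vowel merger, nasal place assimilation, vowel merger)
Motasic 'rofimfi' matches the regular reflex exactly, so the pair is cognate.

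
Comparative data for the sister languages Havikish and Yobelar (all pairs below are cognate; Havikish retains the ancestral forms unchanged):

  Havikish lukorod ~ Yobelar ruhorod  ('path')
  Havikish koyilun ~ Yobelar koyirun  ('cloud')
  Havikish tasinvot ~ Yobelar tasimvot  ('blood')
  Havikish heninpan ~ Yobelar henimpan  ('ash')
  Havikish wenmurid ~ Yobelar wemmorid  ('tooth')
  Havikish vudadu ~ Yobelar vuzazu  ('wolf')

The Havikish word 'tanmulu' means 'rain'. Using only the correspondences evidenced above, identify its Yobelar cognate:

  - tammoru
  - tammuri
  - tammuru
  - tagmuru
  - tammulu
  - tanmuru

tammuru

wenmurid ~ wemmorid — Havikish n corresponds to Yobelar m after a vowel, before a nasal.
koyilun ~ koyirun — Havikish l corresponds to Yobelar r between vowels (before a back vowel).
Applying these to Havikish 'tanmulu':
  tanmulu → tammulu   (n→m after a vowel, before a nasal)
  tammulu → tammuru   (l→r between vowels (before a back vowel))
So the Yobelar cognate is 'tammuru'.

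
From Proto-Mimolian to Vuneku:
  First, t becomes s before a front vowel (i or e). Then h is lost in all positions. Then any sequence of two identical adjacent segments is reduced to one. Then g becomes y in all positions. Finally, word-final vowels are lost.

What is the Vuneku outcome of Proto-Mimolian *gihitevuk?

Vuneku: *gihitevuk > gihisevuk > giisevuk > gisevuk > yisevuk  (by palatalisation, h-loss, degemination, unconditioned shift)

yisevuk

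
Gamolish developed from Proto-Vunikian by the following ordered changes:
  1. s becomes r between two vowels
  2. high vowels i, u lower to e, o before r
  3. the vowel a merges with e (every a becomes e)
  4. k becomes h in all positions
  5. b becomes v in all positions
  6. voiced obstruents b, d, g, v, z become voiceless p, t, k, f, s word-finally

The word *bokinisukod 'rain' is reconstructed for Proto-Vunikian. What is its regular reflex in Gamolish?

Gamolish: *bokinisukod
  bokinisukod → bokinirukod   [rhotacism]
  bokinirukod → bokinerukod   [pre-rhotic lowering]
  bokinerukod (rule 3 does not apply)
  bokinerukod → bohineruhod   [unconditioned shift]
  bohineruhod → vohineruhod   [unconditioned shift]
  vohineruhod → vohineruhot   [final devoicing]
  giving Gamolish vohineruhot.

vohineruhot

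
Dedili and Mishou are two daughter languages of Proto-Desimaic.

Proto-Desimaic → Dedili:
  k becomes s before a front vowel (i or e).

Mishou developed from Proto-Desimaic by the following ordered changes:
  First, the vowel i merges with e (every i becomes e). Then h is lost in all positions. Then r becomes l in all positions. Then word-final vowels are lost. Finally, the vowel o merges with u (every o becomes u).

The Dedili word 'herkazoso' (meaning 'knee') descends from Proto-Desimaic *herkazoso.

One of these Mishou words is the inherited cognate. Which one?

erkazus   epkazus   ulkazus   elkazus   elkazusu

Mishou: start from *herkazoso.
  rule 1: no change — herkazoso
  rule 2 (h-loss): herkazoso → erkazoso
  rule 3 (unconditioned shift): erkazoso → elkazoso
  rule 4 (apocope): elkazoso → elkazos
  rule 5 (vowel merger): elkazos → elkazus
  ⇒ Mishou elkazus
Only 'elkazus' matches the regular Mishou development of *herkazoso.

elkazus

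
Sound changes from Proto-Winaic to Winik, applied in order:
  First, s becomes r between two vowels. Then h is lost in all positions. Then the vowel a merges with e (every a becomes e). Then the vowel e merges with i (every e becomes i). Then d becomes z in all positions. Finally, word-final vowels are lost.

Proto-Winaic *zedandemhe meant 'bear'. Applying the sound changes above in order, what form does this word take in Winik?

Winik: *zedandemhe
  zedandemhe (rule 1 does not apply)
  zedandemhe → zedandeme   [h-loss]
  zedandeme → zedendeme   [vowel merger]
  zedendeme → zidindimi   [vowel merger]
  zidindimi → zizinzimi   [unconditioned shift]
  zizinzimi → zizinzim   [apocope]
  giving Winik zizinzim.

zizinzim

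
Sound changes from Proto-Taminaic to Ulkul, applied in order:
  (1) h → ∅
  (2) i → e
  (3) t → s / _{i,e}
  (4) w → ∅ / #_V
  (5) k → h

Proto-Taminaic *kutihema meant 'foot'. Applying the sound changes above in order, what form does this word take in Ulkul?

huseema

Ulkul: start from *kutihema.
  rule 1 (h-loss): kutihema → kutiema
  rule 2 (vowel merger): kutiema → kuteema
  rule 3 (palatalisation): kuteema → kuseema
  rule 4: no change — kuseema
  rule 5 (unconditioned shift): kuseema → huseema
  ⇒ Ulkul huseema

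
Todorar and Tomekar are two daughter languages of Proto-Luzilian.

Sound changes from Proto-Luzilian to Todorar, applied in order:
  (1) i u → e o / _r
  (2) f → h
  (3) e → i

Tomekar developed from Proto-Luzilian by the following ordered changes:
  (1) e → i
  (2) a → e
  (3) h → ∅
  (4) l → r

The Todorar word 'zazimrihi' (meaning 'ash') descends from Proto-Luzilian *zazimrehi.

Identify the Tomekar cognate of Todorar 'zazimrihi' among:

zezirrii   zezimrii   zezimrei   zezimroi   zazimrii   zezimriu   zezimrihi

Tomekar: *zazimrehi > zazimrihi > zezimrihi > zezimrii  (by vowel merger, vowel merger, h-loss)
Among the options, 'zezimrii' alone shows every Tomekar change applied in order.

zezimrii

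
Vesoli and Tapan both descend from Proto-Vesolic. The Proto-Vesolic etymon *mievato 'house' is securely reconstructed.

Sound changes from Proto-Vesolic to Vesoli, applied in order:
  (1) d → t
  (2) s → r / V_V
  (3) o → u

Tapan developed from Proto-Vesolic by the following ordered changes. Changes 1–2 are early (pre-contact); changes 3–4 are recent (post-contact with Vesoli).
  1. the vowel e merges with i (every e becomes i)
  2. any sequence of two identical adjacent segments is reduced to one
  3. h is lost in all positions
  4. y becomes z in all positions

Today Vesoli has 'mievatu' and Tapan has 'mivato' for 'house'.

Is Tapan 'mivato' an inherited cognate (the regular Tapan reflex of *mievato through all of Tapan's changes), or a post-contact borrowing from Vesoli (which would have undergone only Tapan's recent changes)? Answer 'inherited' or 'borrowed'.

If inherited, *mievato would pass through all of Tapan's changes:
Tapan: *mievato
  mievato → miivato   [vowel merger]
  miivato → mivato   [degemination]
  mivato (rule 3 does not apply)
  mivato (rule 4 does not apply)
  giving Tapan mivato.
If borrowed from Vesoli 'mievatu' after the early changes, it would undergo only the recent ones:
  rule 3 (h-loss): no change (mievatu)
  rule 4 (unconditioned shift): no change (mievatu)
  ⇒ as a loan: mievatu
Tapan 'mivato' matches the inherited outcome exactly, so it is an inherited cognate, not a loan.

inherited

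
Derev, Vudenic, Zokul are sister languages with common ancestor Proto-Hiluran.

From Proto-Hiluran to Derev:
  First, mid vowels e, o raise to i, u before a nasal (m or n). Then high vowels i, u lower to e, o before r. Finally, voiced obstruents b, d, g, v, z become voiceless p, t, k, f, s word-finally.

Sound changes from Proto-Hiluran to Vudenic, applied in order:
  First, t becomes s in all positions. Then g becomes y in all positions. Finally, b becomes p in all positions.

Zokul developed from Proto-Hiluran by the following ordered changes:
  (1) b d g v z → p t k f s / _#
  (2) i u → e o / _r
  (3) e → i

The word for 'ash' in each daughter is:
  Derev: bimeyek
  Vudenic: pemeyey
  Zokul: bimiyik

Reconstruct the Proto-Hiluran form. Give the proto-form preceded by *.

Position 4: Derev has e, Vudenic has e, Zokul has i. Vudenic preserves e here (none of its changes turn any other segment into e), so the proto-segment is *e.
Position 1: Derev has b, Vudenic has p, Zokul has b. Derev preserves b here (none of its changes turn any other segment into b), so the proto-segment is *b.
Position 7: Derev has k, Vudenic has y, Zokul has k. Taking the neighbouring segments as reconstructed: Derev k could go back to *k or *g; Vudenic y could go back to *g or *y; Zokul k could go back to *k or *g — the one source consistent with every daughter is *g.
Verify the candidate proto-form against each daughter:
Derev: start from *bemeyeg.
  rule 1 (pre-nasal raising): bemeyeg → bimeyeg
  rule 2: no change — bimeyeg
  rule 3 (final devoicing): bimeyeg → bimeyek
  ⇒ Derev bimeyek
Vudenic: start from *bemeyeg.
  rule 1: no change — bemeyeg
  rule 2 (unconditioned shift): bemeyeg → bemeyey
  rule 3 (unconditioned shift): bemeyey → pemeyey
  ⇒ Vudenic pemeyey
Zokul: *bemeyeg
  bemeyeg → bemeyek   [final devoicing]
  bemeyek (rule 2 does not apply)
  bemeyek → bimiyik   [vowel merger]
  giving Zokul bimiyik.
Only *bemeyeg yields all of Derev bimeyek, Vudenic pemeyey, Zokul bimiyik.

*bemeyeg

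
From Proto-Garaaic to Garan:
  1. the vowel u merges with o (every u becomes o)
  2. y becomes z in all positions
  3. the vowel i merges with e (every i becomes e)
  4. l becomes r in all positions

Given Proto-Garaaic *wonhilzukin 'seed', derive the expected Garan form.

wonherzoken

Garan: *wonhilzukin > wonhilzokin > wonhelzoken > wonherzoken  (by vowel merger, vowel merger, unconditioned shift)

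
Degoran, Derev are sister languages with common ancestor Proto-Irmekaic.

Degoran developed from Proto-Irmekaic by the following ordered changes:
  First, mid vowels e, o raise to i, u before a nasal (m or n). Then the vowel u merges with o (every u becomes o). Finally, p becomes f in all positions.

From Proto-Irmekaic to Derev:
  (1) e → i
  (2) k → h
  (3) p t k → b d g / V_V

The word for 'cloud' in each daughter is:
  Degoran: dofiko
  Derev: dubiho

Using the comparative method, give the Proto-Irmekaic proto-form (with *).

Position 3: Degoran has f, Derev has b. Taking the neighbouring segments as reconstructed: Degoran f could go back to *p or *f; Derev b could go back to *p or *b — the one source consistent with every daughter is *p.
Position 5: Degoran has k, Derev has h. Degoran preserves k here (none of its changes turn any other segment into k), so the proto-segment is *k.
Continuing position by position gives *dupiko; check it forward:
Degoran: *dupiko > dopiko > dofiko  (by vowel merger, unconditioned shift)
Derev: start from *dupiko.
  rule 1: no change — dupiko
  rule 2 (unconditioned shift): dupiko → dupiho
  rule 3 (intervocalic voicing): dupiho → dubiho
  ⇒ Derev dubiho
Only *dupiko yields all of Degoran dofiko, Derev dubiho.

*dupiko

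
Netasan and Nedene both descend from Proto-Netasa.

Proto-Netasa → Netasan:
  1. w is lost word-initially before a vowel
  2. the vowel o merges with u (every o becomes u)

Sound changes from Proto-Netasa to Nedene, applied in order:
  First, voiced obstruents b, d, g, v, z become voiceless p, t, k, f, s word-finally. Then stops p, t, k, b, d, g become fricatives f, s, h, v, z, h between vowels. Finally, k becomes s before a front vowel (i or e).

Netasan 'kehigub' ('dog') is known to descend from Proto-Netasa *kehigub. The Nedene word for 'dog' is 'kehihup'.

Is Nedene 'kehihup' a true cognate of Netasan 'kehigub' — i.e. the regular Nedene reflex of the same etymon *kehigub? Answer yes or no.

no

Derive the expected Nedene reflex of *kehigub:
Nedene: *kehigub
  kehigub → kehigup   [final devoicing]
  kehigup → kehihup   [intervocalic lenition]
  kehihup → sehihup   [palatalisation]
  giving Nedene sehihup.
The regular Nedene reflex would be 'sehihup', but the attested form is 'kehihup'. The correspondence is irregular, so they are not cognates (the Nedene form has a different source).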